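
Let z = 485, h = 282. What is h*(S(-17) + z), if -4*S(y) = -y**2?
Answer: 314289/2 ≈ 1.5714e+5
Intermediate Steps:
S(y) = y**2/4 (S(y) = -(-1)*y**2/4 = y**2/4)
h*(S(-17) + z) = 282*((1/4)*(-17)**2 + 485) = 282*((1/4)*289 + 485) = 282*(289/4 + 485) = 282*(2229/4) = 314289/2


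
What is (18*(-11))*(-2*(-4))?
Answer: -1584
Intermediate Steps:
(18*(-11))*(-2*(-4)) = -198*8 = -1584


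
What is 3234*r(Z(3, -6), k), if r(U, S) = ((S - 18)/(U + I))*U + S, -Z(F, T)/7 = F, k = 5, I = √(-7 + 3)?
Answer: -11344872/445 - 1765764*I/445 ≈ -25494.0 - 3968.0*I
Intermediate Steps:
I = 2*I (I = √(-4) = 2*I ≈ 2.0*I)
Z(F, T) = -7*F
r(U, S) = S + U*(-18 + S)/(U + 2*I) (r(U, S) = ((S - 18)/(U + 2*I))*U + S = ((-18 + S)/(U + 2*I))*U + S = U*(-18 + S)/(U + 2*I) + S = S + U*(-18 + S)/(U + 2*I))
3234*r(Z(3, -6), k) = 3234*(2*(-(-63)*3 + I*5 + 5*(-7*3))/(-7*3 + 2*I)) = 3234*(2*(-9*(-21) + 5*I + 5*(-21))/(-21 + 2*I)) = 3234*(2*((-21 - 2*I)/445)*(189 + 5*I - 105)) = 3234*(2*((-21 - 2*I)/445)*(84 + 5*I)) = 3234*(2*(-21 - 2*I)*(84 + 5*I)/445) = 6468*(-21 - 2*I)*(84 + 5*I)/445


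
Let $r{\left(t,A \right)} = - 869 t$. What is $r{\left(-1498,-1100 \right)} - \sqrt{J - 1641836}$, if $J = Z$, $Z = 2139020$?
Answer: $1301762 - 4 \sqrt{31074} \approx 1.3011 \cdot 10^{6}$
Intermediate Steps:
$J = 2139020$
$r{\left(-1498,-1100 \right)} - \sqrt{J - 1641836} = \left(-869\right) \left(-1498\right) - \sqrt{2139020 - 1641836} = 1301762 - \sqrt{497184} = 1301762 - 4 \sqrt{31074}$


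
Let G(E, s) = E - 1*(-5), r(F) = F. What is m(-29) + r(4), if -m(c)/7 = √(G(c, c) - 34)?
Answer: 4 - 7*I*√58 ≈ 4.0 - 53.31*I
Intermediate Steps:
G(E, s) = 5 + E (G(E, s) = E + 5 = 5 + E)
m(c) = -7*√(-29 + c) (m(c) = -7*√((5 + c) - 34) = -7*√(-29 + c))
m(-29) + r(4) = -7*√(-29 - 29) + 4 = -7*I*√58 + 4 = 4 - 7*I*√58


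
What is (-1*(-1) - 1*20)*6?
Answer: -114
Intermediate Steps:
(-1*(-1) - 1*20)*6 = (1 - 20)*6 = -19*6 = -114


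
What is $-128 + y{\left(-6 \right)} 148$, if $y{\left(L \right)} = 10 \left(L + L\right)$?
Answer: $-17888$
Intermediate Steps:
$y{\left(L \right)} = 20 L$ ($y{\left(L \right)} = 10 \cdot 2 L = 20 L$)
$-128 + y{\left(-6 \right)} 148 = -128 + 20 \left(-6\right) 148 = -128 - 17760 = -17888$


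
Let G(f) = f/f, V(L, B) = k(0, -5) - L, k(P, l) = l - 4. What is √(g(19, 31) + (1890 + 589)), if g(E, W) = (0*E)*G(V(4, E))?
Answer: √2479 ≈ 49.790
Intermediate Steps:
k(P, l) = -4 + l
V(L, B) = -9 - L (V(L, B) = (-4 - 5) - L = -9 - L)
G(f) = 1
g(E, W) = 0 (g(E, W) = (0*E)*1 = 0*1 = 0)
√(g(19, 31) + (1890 + 589)) = √(0 + (1890 + 589)) = √(0 + 2479) = √2479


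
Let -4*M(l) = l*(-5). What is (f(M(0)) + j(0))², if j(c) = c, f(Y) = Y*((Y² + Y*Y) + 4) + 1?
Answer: 1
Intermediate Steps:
M(l) = 5*l/4 (M(l) = -l*(-5)/4 = -(-5)*l/4 = 5*l/4)
f(Y) = 1 + Y*(4 + 2*Y²) (f(Y) = Y*((Y² + Y²) + 4) + 1 = Y*(2*Y² + 4) + 1 = Y*(4 + 2*Y²) + 1 = 1 + Y*(4 + 2*Y²))
(f(M(0)) + j(0))² = ((1 + 2*((5/4)*0)³ + 4*((5/4)*0)) + 0)² = ((1 + 2*0³ + 4*0) + 0)² = ((1 + 2*0 + 0) + 0)² = ((1 + 0 + 0) + 0)² = (1 + 0)² = 1² = 1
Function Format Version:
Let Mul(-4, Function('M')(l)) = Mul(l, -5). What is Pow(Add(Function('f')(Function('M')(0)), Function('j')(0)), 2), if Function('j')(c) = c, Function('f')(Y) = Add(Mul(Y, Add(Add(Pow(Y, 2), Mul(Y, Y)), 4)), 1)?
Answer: 1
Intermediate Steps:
Function('M')(l) = Mul(Rational(5, 4), l) (Function('M')(l) = Mul(Rational(-1, 4), Mul(l, -5)) = Mul(Rational(-1, 4), Mul(-5, l)) = Mul(Rational(5, 4), l))
Function('f')(Y) = Add(1, Mul(Y, Add(4, Mul(2, Pow(Y, 2))))) (Function('f')(Y) = Add(Mul(Y, Add(Add(Pow(Y, 2), Pow(Y, 2)), 4)), 1) = Add(Mul(Y, Add(Mul(2, Pow(Y, 2)), 4)), 1) = Add(Mul(Y, Add(4, Mul(2, Pow(Y, 2)))), 1) = Add(1, Mul(Y, Add(4, Mul(2, Pow(Y, 2))))))
Pow(Add(Function('f')(Function('M')(0)), Function('j')(0)), 2) = Pow(Add(Add(1, Mul(2, Pow(Mul(Rational(5, 4), 0), 3)), Mul(4, Mul(Rational(5, 4), 0))), 0), 2) = Pow(Add(Add(1, Mul(2, Pow(0, 3)), Mul(4, 0)), 0), 2) = Pow(Add(Add(1, Mul(2, 0), 0), 0), 2) = Pow(Add(Add(1, 0, 0), 0), 2) = Pow(Add(1, 0), 2) = Pow(1, 2) = 1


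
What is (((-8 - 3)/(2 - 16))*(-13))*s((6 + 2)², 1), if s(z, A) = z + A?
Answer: -9295/14 ≈ -663.93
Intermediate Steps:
s(z, A) = A + z
(((-8 - 3)/(2 - 16))*(-13))*s((6 + 2)², 1) = (((-8 - 3)/(2 - 16))*(-13))*(1 + (6 + 2)²) = (-11/(-14)*(-13))*(1 + 8²) = (-11*(-1/14)*(-13))*(1 + 64) = ((11/14)*(-13))*65 = -143/14*65 = -9295/14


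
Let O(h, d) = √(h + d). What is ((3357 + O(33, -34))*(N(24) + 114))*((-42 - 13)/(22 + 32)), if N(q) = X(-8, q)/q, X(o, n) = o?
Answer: -6995615/18 - 18755*I/162 ≈ -3.8865e+5 - 115.77*I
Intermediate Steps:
O(h, d) = √(d + h)
N(q) = -8/q
((3357 + O(33, -34))*(N(24) + 114))*((-42 - 13)/(22 + 32)) = ((3357 + √(-34 + 33))*(-8/24 + 114))*((-42 - 13)/(22 + 32)) = ((3357 + √(-1))*(-8*1/24 + 114))*(-55/54) = ((3357 + I)*(-⅓ + 114))*(-55*1/54) = ((3357 + I)*(341/3))*(-55/54) = (381579 + 341*I/3)*(-55/54) = -6995615/18 - 18755*I/162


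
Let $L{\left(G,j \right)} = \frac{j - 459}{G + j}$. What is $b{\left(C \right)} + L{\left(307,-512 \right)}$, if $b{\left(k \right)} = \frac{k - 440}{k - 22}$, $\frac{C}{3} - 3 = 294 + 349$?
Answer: $\frac{1083763}{196390} \approx 5.5184$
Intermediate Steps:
$C = 1938$ ($C = 9 + 3 \left(294 + 349\right) = 9 + 3 \cdot 643 = 9 + 1929 = 1938$)
$L{\left(G,j \right)} = \frac{-459 + j}{G + j}$
$b{\left(k \right)} = \frac{-440 + k}{-22 + k}$
$b{\left(C \right)} + L{\left(307,-512 \right)} = \frac{-440 + 1938}{-22 + 1938} + \frac{-459 - 512}{307 - 512} = \frac{1}{1916} \cdot 1498 + \frac{1}{-205} \left(-971\right) = \frac{1}{1916} \cdot 1498 - - \frac{971}{205} = \frac{749}{958} + \frac{971}{205} = \frac{1083763}{196390}$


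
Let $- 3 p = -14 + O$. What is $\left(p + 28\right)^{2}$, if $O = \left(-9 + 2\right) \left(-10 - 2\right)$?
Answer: $\frac{196}{9} \approx 21.778$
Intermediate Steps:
$O = 84$ ($O = \left(-7\right) \left(-12\right) = 84$)
$p = - \frac{70}{3}$ ($p = - \frac{-14 + 84}{3} = \left(- \frac{1}{3}\right) 70 = - \frac{70}{3} \approx -23.333$)
$\left(p + 28\right)^{2} = \left(- \frac{70}{3} + 28\right)^{2} = \left(\frac{14}{3}\right)^{2} = \frac{196}{9}$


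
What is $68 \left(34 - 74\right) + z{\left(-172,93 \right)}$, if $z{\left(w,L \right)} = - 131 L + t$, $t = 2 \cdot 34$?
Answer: $-14835$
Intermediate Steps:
$t = 68$
$z{\left(w,L \right)} = 68 - 131 L$ ($z{\left(w,L \right)} = - 131 L + 68 = 68 - 131 L$)
$68 \left(34 - 74\right) + z{\left(-172,93 \right)} = 68 \left(34 - 74\right) + \left(68 - 12183\right) = 68 \left(-40\right) + \left(68 - 12183\right) = -2720 - 12115 = -14835$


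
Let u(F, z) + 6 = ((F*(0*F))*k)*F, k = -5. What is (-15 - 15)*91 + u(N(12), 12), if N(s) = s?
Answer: -2736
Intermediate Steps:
u(F, z) = -6 (u(F, z) = -6 + ((F*(0*F))*(-5))*F = -6 + ((F*0)*(-5))*F = -6 + (0*(-5))*F = -6 + 0*F = -6 + 0 = -6)
(-15 - 15)*91 + u(N(12), 12) = (-15 - 15)*91 - 6 = -30*91 - 6 = -2730 - 6 = -2736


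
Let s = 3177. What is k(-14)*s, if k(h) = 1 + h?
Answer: -41301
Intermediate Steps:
k(-14)*s = (1 - 14)*3177 = -13*3177 = -41301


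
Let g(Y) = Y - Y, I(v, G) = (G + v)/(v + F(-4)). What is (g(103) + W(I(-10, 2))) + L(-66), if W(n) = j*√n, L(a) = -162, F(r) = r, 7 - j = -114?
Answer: -162 + 242*√7/7 ≈ -70.533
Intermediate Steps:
j = 121 (j = 7 - 1*(-114) = 7 + 114 = 121)
I(v, G) = (G + v)/(-4 + v) (I(v, G) = (G + v)/(v - 4) = (G + v)/(-4 + v))
W(n) = 121*√n
g(Y) = 0
(g(103) + W(I(-10, 2))) + L(-66) = (0 + 121*√((2 - 10)/(-4 - 10))) - 162 = (0 + 121*√(-8/(-14))) - 162 = (0 + 121*√(-1/14*(-8))) - 162 = (0 + 121*√(4/7)) - 162 = (0 + 121*(2*√7/7)) - 162 = (0 + 242*√7/7) - 162 = 242*√7/7 - 162 = -162 + 242*√7/7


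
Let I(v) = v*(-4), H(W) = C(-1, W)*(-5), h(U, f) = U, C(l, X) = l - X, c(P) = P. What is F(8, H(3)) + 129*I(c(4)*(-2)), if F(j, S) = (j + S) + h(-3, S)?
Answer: 4153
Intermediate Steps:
H(W) = 5 + 5*W (H(W) = (-1 - W)*(-5) = 5 + 5*W)
F(j, S) = -3 + S + j (F(j, S) = (j + S) - 3 = (S + j) - 3 = -3 + S + j)
I(v) = -4*v
F(8, H(3)) + 129*I(c(4)*(-2)) = (-3 + (5 + 5*3) + 8) + 129*(-16*(-2)) = (-3 + (5 + 15) + 8) + 129*(-4*(-8)) = (-3 + 20 + 8) + 129*32 = 25 + 4128 = 4153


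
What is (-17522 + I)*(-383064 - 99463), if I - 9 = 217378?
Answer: -96440258855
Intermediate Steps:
I = 217387 (I = 9 + 217378 = 217387)
(-17522 + I)*(-383064 - 99463) = (-17522 + 217387)*(-383064 - 99463) = 199865*(-482527) = -96440258855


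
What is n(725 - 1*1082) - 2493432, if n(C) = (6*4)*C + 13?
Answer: -2501987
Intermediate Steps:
n(C) = 13 + 24*C (n(C) = 24*C + 13 = 13 + 24*C)
n(725 - 1*1082) - 2493432 = (13 + 24*(725 - 1*1082)) - 2493432 = (13 + 24*(725 - 1082)) - 2493432 = (13 + 24*(-357)) - 2493432 = (13 - 8568) - 2493432 = -8555 - 2493432 = -2501987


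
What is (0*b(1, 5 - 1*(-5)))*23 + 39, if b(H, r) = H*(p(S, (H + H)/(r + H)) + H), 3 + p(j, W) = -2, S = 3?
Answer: 39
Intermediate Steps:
p(j, W) = -5 (p(j, W) = -3 - 2 = -5)
b(H, r) = H*(-5 + H)
(0*b(1, 5 - 1*(-5)))*23 + 39 = (0*(1*(-5 + 1)))*23 + 39 = (0*(1*(-4)))*23 + 39 = (0*(-4))*23 + 39 = 0*23 + 39 = 0 + 39 = 39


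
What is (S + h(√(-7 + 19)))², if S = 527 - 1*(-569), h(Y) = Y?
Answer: 1201228 + 4384*√3 ≈ 1.2088e+6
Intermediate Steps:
S = 1096 (S = 527 + 569 = 1096)
(S + h(√(-7 + 19)))² = (1096 + √(-7 + 19))² = (1096 + √12)² = (1096 + 2*√3)²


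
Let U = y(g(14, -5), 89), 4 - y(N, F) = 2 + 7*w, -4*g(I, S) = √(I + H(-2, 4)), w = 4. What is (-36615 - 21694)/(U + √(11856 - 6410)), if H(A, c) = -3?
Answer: -758017/2385 - 58309*√5446/4770 ≈ -1219.9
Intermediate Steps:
g(I, S) = -√(-3 + I)/4 (g(I, S) = -√(I - 3)/4 = -√(-3 + I)/4)
y(N, F) = -26 (y(N, F) = 4 - (2 + 7*4) = 4 - (2 + 28) = 4 - 1*30 = 4 - 30 = -26)
U = -26
(-36615 - 21694)/(U + √(11856 - 6410)) = (-36615 - 21694)/(-26 + √(11856 - 6410)) = -58309/(-26 + √5446)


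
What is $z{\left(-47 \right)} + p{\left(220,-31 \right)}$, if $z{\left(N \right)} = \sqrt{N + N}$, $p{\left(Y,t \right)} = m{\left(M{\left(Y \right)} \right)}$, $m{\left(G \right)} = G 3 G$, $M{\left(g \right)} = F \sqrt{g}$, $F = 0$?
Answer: $i \sqrt{94} \approx 9.6954 i$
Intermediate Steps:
$M{\left(g \right)} = 0$ ($M{\left(g \right)} = 0 \sqrt{g} = 0$)
$m{\left(G \right)} = 3 G^{2}$ ($m{\left(G \right)} = 3 G G = 3 G^{2}$)
$p{\left(Y,t \right)} = 0$ ($p{\left(Y,t \right)} = 3 \cdot 0^{2} = 3 \cdot 0 = 0$)
$z{\left(N \right)} = \sqrt{2} \sqrt{N}$ ($z{\left(N \right)} = \sqrt{2 N} = \sqrt{2} \sqrt{N}$)
$z{\left(-47 \right)} + p{\left(220,-31 \right)} = \sqrt{2} \sqrt{-47} + 0 = \sqrt{2} i \sqrt{47} + 0 = i \sqrt{94} + 0 = i \sqrt{94}$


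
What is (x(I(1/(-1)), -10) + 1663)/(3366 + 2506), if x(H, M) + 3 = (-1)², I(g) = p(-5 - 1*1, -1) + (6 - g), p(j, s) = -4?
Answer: 1661/5872 ≈ 0.28287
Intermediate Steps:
I(g) = 2 - g (I(g) = -4 + (6 - g) = 2 - g)
x(H, M) = -2 (x(H, M) = -3 + (-1)² = -3 + 1 = -2)
(x(I(1/(-1)), -10) + 1663)/(3366 + 2506) = (-2 + 1663)/(3366 + 2506) = 1661/5872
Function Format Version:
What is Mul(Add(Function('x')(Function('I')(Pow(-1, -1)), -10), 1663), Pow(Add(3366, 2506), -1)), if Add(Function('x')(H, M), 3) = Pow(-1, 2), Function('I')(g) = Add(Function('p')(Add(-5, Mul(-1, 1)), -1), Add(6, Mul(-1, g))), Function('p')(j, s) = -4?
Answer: Rational(1661, 5872) ≈ 0.28287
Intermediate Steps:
Function('I')(g) = Add(2, Mul(-1, g)) (Function('I')(g) = Add(-4, Add(6, Mul(-1, g))) = Add(2, Mul(-1, g)))
Function('x')(H, M) = -2 (Function('x')(H, M) = Add(-3, Pow(-1, 2)) = Add(-3, 1) = -2)
Mul(Add(Function('x')(Function('I')(Pow(-1, -1)), -10), 1663), Pow(Add(3366, 2506), -1)) = Mul(Add(-2, 1663), Pow(Add(3366, 2506), -1)) = Mul(1661, Pow(5872, -1)) = Mul(1661, Rational(1, 5872)) = Rational(1661, 5872)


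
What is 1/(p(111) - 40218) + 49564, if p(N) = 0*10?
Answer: 1993364951/40218 ≈ 49564.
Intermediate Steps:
p(N) = 0
1/(p(111) - 40218) + 49564 = 1/(0 - 40218) + 49564 = 1/(-40218) + 49564 = -1/40218 + 49564 = 1993364951/40218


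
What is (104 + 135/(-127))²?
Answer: 170903329/16129 ≈ 10596.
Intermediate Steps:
(104 + 135/(-127))² = (104 + 135*(-1/127))² = (104 - 135/127)² = (13073/127)² = 170903329/16129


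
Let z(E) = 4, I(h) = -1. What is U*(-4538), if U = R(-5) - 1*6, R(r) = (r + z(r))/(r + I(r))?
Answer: 79415/3 ≈ 26472.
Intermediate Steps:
R(r) = (4 + r)/(-1 + r) (R(r) = (r + 4)/(r - 1) = (4 + r)/(-1 + r))
U = -35/6 (U = (4 - 5)/(-1 - 5) - 1*6 = -1/(-6) - 6 = -⅙*(-1) - 6 = ⅙ - 6 = -35/6 ≈ -5.8333)
U*(-4538) = -35/6*(-4538) = 79415/3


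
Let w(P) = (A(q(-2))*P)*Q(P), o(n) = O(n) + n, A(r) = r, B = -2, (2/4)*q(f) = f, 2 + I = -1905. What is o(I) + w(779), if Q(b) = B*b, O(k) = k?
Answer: 4850914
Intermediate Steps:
I = -1907 (I = -2 - 1905 = -1907)
q(f) = 2*f
o(n) = 2*n (o(n) = n + n = 2*n)
Q(b) = -2*b
w(P) = 8*P² (w(P) = ((2*(-2))*P)*(-2*P) = (-4*P)*(-2*P) = 8*P²)
o(I) + w(779) = 2*(-1907) + 8*779² = -3814 + 8*606841 = -3814 + 4854728 = 4850914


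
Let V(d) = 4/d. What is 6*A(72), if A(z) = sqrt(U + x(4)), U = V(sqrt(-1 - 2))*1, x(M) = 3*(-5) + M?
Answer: 2*sqrt(-99 - 12*I*sqrt(3)) ≈ 2.0776 - 20.008*I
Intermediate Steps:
x(M) = -15 + M
U = -4*I*sqrt(3)/3 (U = (4/(sqrt(-1 - 2)))*1 = (4/(sqrt(-3)))*1 = (4/((I*sqrt(3))))*1 = (4*(-I*sqrt(3)/3))*1 = -4*I*sqrt(3)/3*1 = -4*I*sqrt(3)/3 ≈ -2.3094*I)
A(z) = sqrt(-11 - 4*I*sqrt(3)/3) (A(z) = sqrt(-4*I*sqrt(3)/3 + (-15 + 4)) = sqrt(-4*I*sqrt(3)/3 - 11) = sqrt(-11 - 4*I*sqrt(3)/3))
6*A(72) = 6*(sqrt(-99 - 12*I*sqrt(3))/3) = 2*sqrt(-99 - 12*I*sqrt(3))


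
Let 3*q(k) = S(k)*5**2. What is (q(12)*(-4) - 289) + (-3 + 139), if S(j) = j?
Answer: -553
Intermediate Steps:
q(k) = 25*k/3 (q(k) = (k*5**2)/3 = (k*25)/3 = (25*k)/3 = 25*k/3)
(q(12)*(-4) - 289) + (-3 + 139) = (((25/3)*12)*(-4) - 289) + (-3 + 139) = (100*(-4) - 289) + 136 = (-400 - 289) + 136 = -689 + 136 = -553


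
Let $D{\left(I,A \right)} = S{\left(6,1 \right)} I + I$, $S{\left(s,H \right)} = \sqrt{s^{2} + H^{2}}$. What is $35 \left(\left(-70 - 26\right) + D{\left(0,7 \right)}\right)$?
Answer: $-3360$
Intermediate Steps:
$S{\left(s,H \right)} = \sqrt{H^{2} + s^{2}}$
$D{\left(I,A \right)} = I + I \sqrt{37}$ ($D{\left(I,A \right)} = \sqrt{1^{2} + 6^{2}} I + I = \sqrt{1 + 36} I + I = \sqrt{37} I + I = I \sqrt{37} + I = I + I \sqrt{37}$)
$35 \left(\left(-70 - 26\right) + D{\left(0,7 \right)}\right) = 35 \left(\left(-70 - 26\right) + 0 \left(1 + \sqrt{37}\right)\right) = 35 \left(-96 + 0\right) = 35 \left(-96\right) = -3360$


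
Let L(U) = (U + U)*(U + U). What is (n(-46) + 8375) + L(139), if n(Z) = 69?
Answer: 85728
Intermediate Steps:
L(U) = 4*U² (L(U) = (2*U)*(2*U) = 4*U²)
(n(-46) + 8375) + L(139) = (69 + 8375) + 4*139² = 8444 + 4*19321 = 8444 + 77284 = 85728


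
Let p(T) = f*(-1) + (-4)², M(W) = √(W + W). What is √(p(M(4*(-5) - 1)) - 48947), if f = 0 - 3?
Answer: 4*I*√3058 ≈ 221.2*I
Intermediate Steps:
f = -3
M(W) = √2*√W (M(W) = √(2*W) = √2*√W)
p(T) = 19 (p(T) = -3*(-1) + (-4)² = 3 + 16 = 19)
√(p(M(4*(-5) - 1)) - 48947) = √(19 - 48947) = √(-48928) = 4*I*√3058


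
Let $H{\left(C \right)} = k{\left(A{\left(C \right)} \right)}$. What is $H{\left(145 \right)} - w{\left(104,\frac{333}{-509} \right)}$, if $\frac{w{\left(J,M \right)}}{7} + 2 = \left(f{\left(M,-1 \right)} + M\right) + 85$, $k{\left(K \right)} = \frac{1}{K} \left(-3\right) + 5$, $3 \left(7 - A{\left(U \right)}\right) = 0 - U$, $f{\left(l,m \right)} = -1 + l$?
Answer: $- \frac{47307775}{84494} \approx -559.9$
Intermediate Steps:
$A{\left(U \right)} = 7 + \frac{U}{3}$ ($A{\left(U \right)} = 7 - \frac{0 - U}{3} = 7 - \frac{\left(-1\right) U}{3} = 7 + \frac{U}{3}$)
$k{\left(K \right)} = 5 - \frac{3}{K}$ ($k{\left(K \right)} = - \frac{3}{K} + 5 = 5 - \frac{3}{K}$)
$H{\left(C \right)} = 5 - \frac{3}{7 + \frac{C}{3}}$
$w{\left(J,M \right)} = 574 + 14 M$ ($w{\left(J,M \right)} = -14 + 7 \left(\left(\left(-1 + M\right) + M\right) + 85\right) = -14 + 7 \left(\left(-1 + 2 M\right) + 85\right) = -14 + 7 \left(84 + 2 M\right) = -14 + \left(588 + 14 M\right) = 574 + 14 M$)
$H{\left(145 \right)} - w{\left(104,\frac{333}{-509} \right)} = \frac{96 + 5 \cdot 145}{21 + 145} - \left(574 + 14 \frac{333}{-509}\right) = \frac{96 + 725}{166} - \left(574 + 14 \cdot 333 \left(- \frac{1}{509}\right)\right) = \frac{1}{166} \cdot 821 - \left(574 + 14 \left(- \frac{333}{509}\right)\right) = \frac{821}{166} - \left(574 - \frac{4662}{509}\right) = \frac{821}{166} - \frac{287504}{509} = - \frac{47307775}{84494}$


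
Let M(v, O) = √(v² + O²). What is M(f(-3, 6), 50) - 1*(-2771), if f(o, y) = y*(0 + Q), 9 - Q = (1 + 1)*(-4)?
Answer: 2771 + 2*√3226 ≈ 2884.6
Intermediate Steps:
Q = 17 (Q = 9 - (1 + 1)*(-4) = 9 - 2*(-4) = 9 - 1*(-8) = 9 + 8 = 17)
f(o, y) = 17*y (f(o, y) = y*(0 + 17) = y*17 = 17*y)
M(v, O) = √(O² + v²)
M(f(-3, 6), 50) - 1*(-2771) = √(50² + (17*6)²) - 1*(-2771) = √(2500 + 102²) + 2771 = √(2500 + 10404) + 2771 = √12904 + 2771 = 2*√3226 + 2771 = 2771 + 2*√3226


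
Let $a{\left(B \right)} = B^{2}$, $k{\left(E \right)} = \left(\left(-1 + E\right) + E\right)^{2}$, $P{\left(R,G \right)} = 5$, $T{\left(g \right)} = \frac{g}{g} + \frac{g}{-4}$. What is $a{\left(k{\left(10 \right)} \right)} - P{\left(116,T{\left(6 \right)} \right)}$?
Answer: $130316$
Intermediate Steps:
$T{\left(g \right)} = 1 - \frac{g}{4}$ ($T{\left(g \right)} = 1 + g \left(- \frac{1}{4}\right) = 1 - \frac{g}{4}$)
$k{\left(E \right)} = \left(-1 + 2 E\right)^{2}$
$a{\left(k{\left(10 \right)} \right)} - P{\left(116,T{\left(6 \right)} \right)} = \left(\left(-1 + 2 \cdot 10\right)^{2}\right)^{2} - 5 = \left(\left(-1 + 20\right)^{2}\right)^{2} - 5 = \left(19^{2}\right)^{2} - 5 = 361^{2} - 5 = 130321 - 5 = 130316$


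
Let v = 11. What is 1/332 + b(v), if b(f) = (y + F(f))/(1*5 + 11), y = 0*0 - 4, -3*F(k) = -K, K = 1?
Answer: -901/3984 ≈ -0.22615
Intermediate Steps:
F(k) = ⅓ (F(k) = -(-1)/3 = -⅓*(-1) = ⅓)
y = -4 (y = 0 - 4 = -4)
b(f) = -11/48 (b(f) = (-4 + ⅓)/(1*5 + 11) = -11/(3*(5 + 11)) = -11/3/16 = -11/3*1/16 = -11/48)
1/332 + b(v) = 1/332 - 11/48 = -901/3984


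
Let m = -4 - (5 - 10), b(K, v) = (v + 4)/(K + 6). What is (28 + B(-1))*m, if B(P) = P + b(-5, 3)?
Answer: 34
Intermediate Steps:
b(K, v) = (4 + v)/(6 + K)
m = 1 (m = -4 - 1*(-5) = -4 + 5 = 1)
B(P) = 7 + P (B(P) = P + (4 + 3)/(6 - 5) = P + 7/1 = P + 1*7 = P + 7 = 7 + P)
(28 + B(-1))*m = (28 + (7 - 1))*1 = (28 + 6)*1 = 34*1 = 34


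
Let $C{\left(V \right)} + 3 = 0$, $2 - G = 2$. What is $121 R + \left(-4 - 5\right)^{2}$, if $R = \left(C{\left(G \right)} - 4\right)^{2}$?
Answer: $6010$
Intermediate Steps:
$G = 0$ ($G = 2 - 2 = 0$)
$C{\left(V \right)} = -3$ ($C{\left(V \right)} = -3 + 0 = -3$)
$R = 49$ ($R = \left(-3 - 4\right)^{2} = \left(-7\right)^{2} = 49$)
$121 R + \left(-4 - 5\right)^{2} = 121 \cdot 49 + \left(-4 - 5\right)^{2} = 5929 + \left(-9\right)^{2} = 5929 + 81 = 6010$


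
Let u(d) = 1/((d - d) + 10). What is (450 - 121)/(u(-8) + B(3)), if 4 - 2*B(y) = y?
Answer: 1645/3 ≈ 548.33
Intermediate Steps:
u(d) = ⅒ (u(d) = 1/(0 + 10) = 1/10 = ⅒)
B(y) = 2 - y/2
(450 - 121)/(u(-8) + B(3)) = (450 - 121)/(⅒ + (2 - ½*3)) = 329/(⅒ + (2 - 3/2)) = 329/(⅒ + ½) = 329/(⅗) = 329*(5/3) = 1645/3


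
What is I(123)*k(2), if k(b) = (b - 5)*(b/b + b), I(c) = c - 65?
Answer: -522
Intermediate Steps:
I(c) = -65 + c
k(b) = (1 + b)*(-5 + b) (k(b) = (-5 + b)*(1 + b) = (1 + b)*(-5 + b))
I(123)*k(2) = (-65 + 123)*(-5 + 2² - 4*2) = 58*(-5 + 4 - 8) = 58*(-9) = -522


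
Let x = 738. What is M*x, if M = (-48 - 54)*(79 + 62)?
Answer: -10613916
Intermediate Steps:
M = -14382 (M = -102*141 = -14382)
M*x = -14382*738 = -10613916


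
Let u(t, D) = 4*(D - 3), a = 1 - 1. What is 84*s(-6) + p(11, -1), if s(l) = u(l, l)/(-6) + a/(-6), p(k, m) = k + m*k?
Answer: 504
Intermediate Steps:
a = 0
u(t, D) = -12 + 4*D (u(t, D) = 4*(-3 + D) = -12 + 4*D)
p(k, m) = k + k*m
s(l) = 2 - 2*l/3 (s(l) = (-12 + 4*l)/(-6) + 0/(-6) = (-12 + 4*l)*(-1/6) + 0*(-1/6) = (2 - 2*l/3) + 0 = 2 - 2*l/3)
84*s(-6) + p(11, -1) = 84*(2 - 2/3*(-6)) + 11*(1 - 1) = 84*(2 + 4) + 11*0 = 84*6 + 0 = 504 + 0 = 504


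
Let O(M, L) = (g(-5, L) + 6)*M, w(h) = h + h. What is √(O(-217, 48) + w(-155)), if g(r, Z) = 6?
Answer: I*√2914 ≈ 53.982*I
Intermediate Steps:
w(h) = 2*h
O(M, L) = 12*M (O(M, L) = (6 + 6)*M = 12*M)
√(O(-217, 48) + w(-155)) = √(12*(-217) + 2*(-155)) = √(-2604 - 310) = √(-2914) = I*√2914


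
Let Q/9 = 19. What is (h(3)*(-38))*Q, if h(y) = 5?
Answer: -32490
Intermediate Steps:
Q = 171 (Q = 9*19 = 171)
(h(3)*(-38))*Q = (5*(-38))*171 = -190*171 = -32490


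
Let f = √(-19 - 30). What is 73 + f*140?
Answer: 73 + 980*I ≈ 73.0 + 980.0*I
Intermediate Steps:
f = 7*I (f = √(-49) = 7*I ≈ 7.0*I)
73 + f*140 = 73 + (7*I)*140 = 73 + 980*I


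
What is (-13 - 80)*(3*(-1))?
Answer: 279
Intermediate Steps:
(-13 - 80)*(3*(-1)) = -93*(-3) = 279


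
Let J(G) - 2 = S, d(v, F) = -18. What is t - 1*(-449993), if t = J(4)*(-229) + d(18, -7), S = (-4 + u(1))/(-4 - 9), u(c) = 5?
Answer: 5843950/13 ≈ 4.4953e+5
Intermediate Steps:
S = -1/13 (S = (-4 + 5)/(-4 - 9) = 1/(-13) = 1*(-1/13) = -1/13 ≈ -0.076923)
J(G) = 25/13 (J(G) = 2 - 1/13 = 25/13)
t = -5959/13 (t = (25/13)*(-229) - 18 = -5725/13 - 18 = -5959/13 ≈ -458.38)
t - 1*(-449993) = -5959/13 - 1*(-449993) = -5959/13 + 449993 = 5843950/13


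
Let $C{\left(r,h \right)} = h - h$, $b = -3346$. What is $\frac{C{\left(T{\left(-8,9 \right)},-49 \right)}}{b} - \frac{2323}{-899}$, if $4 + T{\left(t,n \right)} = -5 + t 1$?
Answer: $\frac{2323}{899} \approx 2.584$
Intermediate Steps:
$T{\left(t,n \right)} = -9 + t$ ($T{\left(t,n \right)} = -4 + \left(-5 + t 1\right) = -4 + \left(-5 + t\right) = -9 + t$)
$C{\left(r,h \right)} = 0$
$\frac{C{\left(T{\left(-8,9 \right)},-49 \right)}}{b} - \frac{2323}{-899} = \frac{0}{-3346} - \frac{2323}{-899} = 0 \left(- \frac{1}{3346}\right) - - \frac{2323}{899} = 0 + \frac{2323}{899} = \frac{2323}{899}$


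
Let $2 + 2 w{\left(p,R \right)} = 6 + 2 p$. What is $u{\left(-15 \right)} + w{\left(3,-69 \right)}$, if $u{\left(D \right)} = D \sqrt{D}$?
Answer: $5 - 15 i \sqrt{15} \approx 5.0 - 58.095 i$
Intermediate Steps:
$w{\left(p,R \right)} = 2 + p$ ($w{\left(p,R \right)} = -1 + \frac{6 + 2 p}{2} = -1 + \left(3 + p\right) = 2 + p$)
$u{\left(D \right)} = D^{\frac{3}{2}}$
$u{\left(-15 \right)} + w{\left(3,-69 \right)} = \left(-15\right)^{\frac{3}{2}} + \left(2 + 3\right) = - 15 i \sqrt{15} + 5 = 5 - 15 i \sqrt{15}$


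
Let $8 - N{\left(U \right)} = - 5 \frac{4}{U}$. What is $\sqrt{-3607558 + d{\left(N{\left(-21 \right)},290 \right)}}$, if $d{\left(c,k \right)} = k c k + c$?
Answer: $\frac{i \sqrt{1329547170}}{21} \approx 1736.3 i$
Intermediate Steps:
$N{\left(U \right)} = 8 + \frac{20}{U}$ ($N{\left(U \right)} = 8 - - 5 \frac{4}{U} = 8 - - \frac{20}{U} = 8 + \frac{20}{U}$)
$d{\left(c,k \right)} = c + c k^{2}$ ($d{\left(c,k \right)} = c k k + c = c k^{2} + c = c + c k^{2}$)
$\sqrt{-3607558 + d{\left(N{\left(-21 \right)},290 \right)}} = \sqrt{-3607558 + \left(8 + \frac{20}{-21}\right) \left(1 + 290^{2}\right)} = \sqrt{-3607558 + \left(8 + 20 \left(- \frac{1}{21}\right)\right) \left(1 + 84100\right)} = \sqrt{-3607558 + \left(8 - \frac{20}{21}\right) 84101} = \sqrt{-3607558 + \frac{148}{21} \cdot 84101} = \sqrt{-3607558 + \frac{12446948}{21}} = \sqrt{- \frac{63311770}{21}} = \frac{i \sqrt{1329547170}}{21}$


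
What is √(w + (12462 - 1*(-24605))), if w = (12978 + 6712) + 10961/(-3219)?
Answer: √588078537018/3219 ≈ 238.23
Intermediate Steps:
w = 63371149/3219 (w = 19690 + 10961*(-1/3219) = 19690 - 10961/3219 = 63371149/3219 ≈ 19687.)
√(w + (12462 - 1*(-24605))) = √(63371149/3219 + (12462 - 1*(-24605))) = √(63371149/3219 + (12462 + 24605)) = √(63371149/3219 + 37067) = √(182689822/3219) = √588078537018/3219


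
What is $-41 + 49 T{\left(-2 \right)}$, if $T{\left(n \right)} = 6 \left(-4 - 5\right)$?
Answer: $-2687$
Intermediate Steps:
$T{\left(n \right)} = -54$ ($T{\left(n \right)} = 6 \left(-9\right) = -54$)
$-41 + 49 T{\left(-2 \right)} = -41 + 49 \left(-54\right) = -41 - 2646 = -2687$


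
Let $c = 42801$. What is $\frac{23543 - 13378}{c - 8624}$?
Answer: $\frac{10165}{34177} \approx 0.29742$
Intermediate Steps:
$\frac{23543 - 13378}{c - 8624} = \frac{23543 - 13378}{42801 - 8624} = \frac{10165}{34177}$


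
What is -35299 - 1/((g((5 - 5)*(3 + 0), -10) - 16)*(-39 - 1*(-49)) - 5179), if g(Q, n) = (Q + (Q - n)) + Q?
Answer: -184931460/5239 ≈ -35299.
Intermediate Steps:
g(Q, n) = -n + 3*Q (g(Q, n) = (-n + 2*Q) + Q = -n + 3*Q)
-35299 - 1/((g((5 - 5)*(3 + 0), -10) - 16)*(-39 - 1*(-49)) - 5179) = -35299 - 1/(((-1*(-10) + 3*((5 - 5)*(3 + 0))) - 16)*(-39 - 1*(-49)) - 5179) = -35299 - 1/(((10 + 3*(0*3)) - 16)*(-39 + 49) - 5179) = -35299 - 1/(((10 + 3*0) - 16)*10 - 5179) = -35299 - 1/(((10 + 0) - 16)*10 - 5179) = -35299 - 1/((10 - 16)*10 - 5179) = -35299 - 1/(-6*10 - 5179) = -35299 - 1/(-60 - 5179) = -35299 - 1/(-5239) = -35299 - 1*(-1/5239) = -35299 + 1/5239 = -184931460/5239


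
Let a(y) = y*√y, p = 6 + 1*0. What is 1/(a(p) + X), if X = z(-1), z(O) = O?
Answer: 1/215 + 6*√6/215 ≈ 0.073009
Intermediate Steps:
p = 6 (p = 6 + 0 = 6)
a(y) = y^(3/2)
X = -1
1/(a(p) + X) = 1/(6^(3/2) - 1) = 1/(6*√6 - 1) = 1/(-1 + 6*√6)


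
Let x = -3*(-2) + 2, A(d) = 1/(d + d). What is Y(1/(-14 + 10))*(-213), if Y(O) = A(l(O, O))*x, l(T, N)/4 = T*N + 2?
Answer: -1136/11 ≈ -103.27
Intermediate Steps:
l(T, N) = 8 + 4*N*T (l(T, N) = 4*(T*N + 2) = 4*(N*T + 2) = 4*(2 + N*T) = 8 + 4*N*T)
A(d) = 1/(2*d)
x = 8 (x = 6 + 2 = 8)
Y(O) = 4/(8 + 4*O²) (Y(O) = (1/(2*(8 + 4*O*O)))*8 = (1/(2*(8 + 4*O²)))*8 = 4/(8 + 4*O²))
Y(1/(-14 + 10))*(-213) = -213/(2 + (1/(-14 + 10))²) = -213/(2 + (1/(-4))²) = -213/(2 + (-¼)²) = -213/(2 + 1/16) = -213/(33/16) = (16/33)*(-213) = -1136/11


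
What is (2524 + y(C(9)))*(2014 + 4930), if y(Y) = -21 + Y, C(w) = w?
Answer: 17443328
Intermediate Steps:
(2524 + y(C(9)))*(2014 + 4930) = (2524 + (-21 + 9))*(2014 + 4930) = (2524 - 12)*6944 = 2512*6944 = 17443328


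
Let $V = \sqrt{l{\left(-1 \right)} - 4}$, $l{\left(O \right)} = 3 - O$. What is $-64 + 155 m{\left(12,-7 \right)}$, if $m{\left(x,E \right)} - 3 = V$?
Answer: $401$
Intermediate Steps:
$V = 0$ ($V = \sqrt{\left(3 - -1\right) - 4} = \sqrt{\left(3 + 1\right) - 4} = \sqrt{4 - 4} = \sqrt{0} = 0$)
$m{\left(x,E \right)} = 3$ ($m{\left(x,E \right)} = 3 + 0 = 3$)
$-64 + 155 m{\left(12,-7 \right)} = -64 + 155 \cdot 3 = -64 + 465 = 401$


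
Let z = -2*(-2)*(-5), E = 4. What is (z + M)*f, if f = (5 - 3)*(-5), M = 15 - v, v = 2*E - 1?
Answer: 120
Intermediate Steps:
v = 7 (v = 2*4 - 1 = 8 - 1 = 7)
z = -20 (z = 4*(-5) = -20)
M = 8 (M = 15 - 1*7 = 15 - 7 = 8)
f = -10 (f = 2*(-5) = -10)
(z + M)*f = (-20 + 8)*(-10) = -12*(-10) = 120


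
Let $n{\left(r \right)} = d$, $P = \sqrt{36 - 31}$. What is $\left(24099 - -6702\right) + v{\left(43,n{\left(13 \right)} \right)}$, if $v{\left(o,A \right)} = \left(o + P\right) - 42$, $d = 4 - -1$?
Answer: $30802 + \sqrt{5} \approx 30804.0$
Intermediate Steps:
$P = \sqrt{5} \approx 2.2361$
$d = 5$ ($d = 4 + 1 = 5$)
$n{\left(r \right)} = 5$
$v{\left(o,A \right)} = -42 + o + \sqrt{5}$ ($v{\left(o,A \right)} = \left(o + \sqrt{5}\right) - 42 = -42 + o + \sqrt{5}$)
$\left(24099 - -6702\right) + v{\left(43,n{\left(13 \right)} \right)} = \left(24099 - -6702\right) + \left(-42 + 43 + \sqrt{5}\right) = \left(24099 + 6702\right) + \left(1 + \sqrt{5}\right) = 30801 + \left(1 + \sqrt{5}\right) = 30802 + \sqrt{5}$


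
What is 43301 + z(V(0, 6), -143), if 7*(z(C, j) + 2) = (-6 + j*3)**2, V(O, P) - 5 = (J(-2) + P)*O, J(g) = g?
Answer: 492318/7 ≈ 70331.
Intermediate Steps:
V(O, P) = 5 + O*(-2 + P) (V(O, P) = 5 + (-2 + P)*O = 5 + O*(-2 + P))
z(C, j) = -2 + (-6 + 3*j)**2/7 (z(C, j) = -2 + (-6 + j*3)**2/7 = -2 + (-6 + 3*j)**2/7)
43301 + z(V(0, 6), -143) = 43301 + (-2 + 9*(-2 - 143)**2/7) = 43301 + (-2 + (9/7)*(-145)**2) = 43301 + (-2 + (9/7)*21025) = 43301 + (-2 + 189225/7) = 43301 + 189211/7 = 492318/7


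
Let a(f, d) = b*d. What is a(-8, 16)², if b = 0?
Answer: 0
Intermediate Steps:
a(f, d) = 0 (a(f, d) = 0*d = 0)
a(-8, 16)² = 0² = 0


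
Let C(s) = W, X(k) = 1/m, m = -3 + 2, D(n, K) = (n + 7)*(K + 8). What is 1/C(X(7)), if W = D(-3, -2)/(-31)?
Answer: -31/24 ≈ -1.2917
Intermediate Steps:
D(n, K) = (7 + n)*(8 + K)
m = -1
X(k) = -1 (X(k) = 1/(-1) = -1)
W = -24/31 (W = (56 + 7*(-2) + 8*(-3) - 2*(-3))/(-31) = (56 - 14 - 24 + 6)*(-1/31) = 24*(-1/31) = -24/31 ≈ -0.77419)
C(s) = -24/31
1/C(X(7)) = 1/(-24/31) = -31/24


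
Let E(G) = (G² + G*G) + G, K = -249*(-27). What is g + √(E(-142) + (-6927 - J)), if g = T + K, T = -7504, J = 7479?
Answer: -781 + 2*√6445 ≈ -620.44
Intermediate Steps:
K = 6723
E(G) = G + 2*G² (E(G) = (G² + G²) + G = 2*G² + G = G + 2*G²)
g = -781 (g = -7504 + 6723 = -781)
g + √(E(-142) + (-6927 - J)) = -781 + √(-142*(1 + 2*(-142)) + (-6927 - 1*7479)) = -781 + √(-142*(1 - 284) + (-6927 - 7479)) = -781 + √(-142*(-283) - 14406) = -781 + √(40186 - 14406) = -781 + √25780 = -781 + 2*√6445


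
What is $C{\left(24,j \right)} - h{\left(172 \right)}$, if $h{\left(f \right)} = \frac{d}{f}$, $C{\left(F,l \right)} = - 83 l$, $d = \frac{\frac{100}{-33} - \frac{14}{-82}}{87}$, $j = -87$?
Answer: $\frac{146198478401}{20246292} \approx 7221.0$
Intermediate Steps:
$d = - \frac{3869}{117711}$ ($d = \left(100 \left(- \frac{1}{33}\right) - - \frac{7}{41}\right) \frac{1}{87} = \left(- \frac{100}{33} + \frac{7}{41}\right) \frac{1}{87} = \left(- \frac{3869}{1353}\right) \frac{1}{87} = - \frac{3869}{117711} \approx -0.032869$)
$h{\left(f \right)} = - \frac{3869}{117711 f}$
$C{\left(24,j \right)} - h{\left(172 \right)} = \left(-83\right) \left(-87\right) - - \frac{3869}{117711 \cdot 172} = 7221 - \left(- \frac{3869}{117711}\right) \frac{1}{172} = 7221 - - \frac{3869}{20246292} = 7221 + \frac{3869}{20246292} = \frac{146198478401}{20246292}$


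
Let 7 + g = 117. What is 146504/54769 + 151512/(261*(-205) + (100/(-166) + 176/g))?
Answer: -63579432992/405366564603 ≈ -0.15684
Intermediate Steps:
g = 110 (g = -7 + 117 = 110)
146504/54769 + 151512/(261*(-205) + (100/(-166) + 176/g)) = 146504/54769 + 151512/(261*(-205) + (100/(-166) + 176/110)) = 146504*(1/54769) + 151512/(-53505 + (100*(-1/166) + 176*(1/110))) = 146504/54769 + 151512/(-53505 + (-50/83 + 8/5)) = 146504/54769 + 151512/(-53505 + 414/415) = 146504/54769 + 151512/(-22204161/415) = 146504/54769 + 151512*(-415/22204161) = 146504/54769 - 20959160/7401387 = -63579432992/405366564603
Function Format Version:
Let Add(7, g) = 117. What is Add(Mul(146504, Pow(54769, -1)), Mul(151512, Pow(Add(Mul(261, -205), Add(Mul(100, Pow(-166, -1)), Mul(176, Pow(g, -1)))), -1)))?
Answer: Rational(-63579432992, 405366564603) ≈ -0.15684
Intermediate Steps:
g = 110 (g = Add(-7, 117) = 110)
Add(Mul(146504, Pow(54769, -1)), Mul(151512, Pow(Add(Mul(261, -205), Add(Mul(100, Pow(-166, -1)), Mul(176, Pow(g, -1)))), -1))) = Add(Mul(146504, Pow(54769, -1)), Mul(151512, Pow(Add(Mul(261, -205), Add(Mul(100, Pow(-166, -1)), Mul(176, Pow(110, -1)))), -1))) = Add(Mul(146504, Rational(1, 54769)), Mul(151512, Pow(Add(-53505, Add(Mul(100, Rational(-1, 166)), Mul(176, Rational(1, 110)))), -1))) = Add(Rational(146504, 54769), Mul(151512, Pow(Add(-53505, Add(Rational(-50, 83), Rational(8, 5))), -1))) = Add(Rational(146504, 54769), Mul(151512, Pow(Add(-53505, Rational(414, 415)), -1))) = Add(Rational(146504, 54769), Mul(151512, Pow(Rational(-22204161, 415), -1))) = Add(Rational(146504, 54769), Mul(151512, Rational(-415, 22204161))) = Add(Rational(146504, 54769), Rational(-20959160, 7401387)) = Rational(-63579432992, 405366564603)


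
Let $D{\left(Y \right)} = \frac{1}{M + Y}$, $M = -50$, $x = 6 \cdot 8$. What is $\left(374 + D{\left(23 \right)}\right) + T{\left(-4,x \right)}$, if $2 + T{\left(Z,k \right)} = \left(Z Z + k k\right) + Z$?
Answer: $\frac{72575}{27} \approx 2688.0$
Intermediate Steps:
$x = 48$
$D{\left(Y \right)} = \frac{1}{-50 + Y}$
$T{\left(Z,k \right)} = -2 + Z + Z^{2} + k^{2}$ ($T{\left(Z,k \right)} = -2 + \left(\left(Z Z + k k\right) + Z\right) = -2 + \left(\left(Z^{2} + k^{2}\right) + Z\right) = -2 + \left(Z + Z^{2} + k^{2}\right) = -2 + Z + Z^{2} + k^{2}$)
$\left(374 + D{\left(23 \right)}\right) + T{\left(-4,x \right)} = \left(374 + \frac{1}{-50 + 23}\right) + \left(-2 - 4 + \left(-4\right)^{2} + 48^{2}\right) = \left(374 + \frac{1}{-27}\right) + \left(-2 - 4 + 16 + 2304\right) = \left(374 - \frac{1}{27}\right) + 2314 = \frac{10097}{27} + 2314 = \frac{72575}{27}$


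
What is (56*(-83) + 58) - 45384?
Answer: -49974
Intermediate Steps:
(56*(-83) + 58) - 45384 = (-4648 + 58) - 45384 = -4590 - 45384 = -49974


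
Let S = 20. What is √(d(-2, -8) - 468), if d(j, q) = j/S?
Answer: I*√46810/10 ≈ 21.636*I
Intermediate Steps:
d(j, q) = j/20
√(d(-2, -8) - 468) = √((1/20)*(-2) - 468) = √(-⅒ - 468) = √(-4681/10) = I*√46810/10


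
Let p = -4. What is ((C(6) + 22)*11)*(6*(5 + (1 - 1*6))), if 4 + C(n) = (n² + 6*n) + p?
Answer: 0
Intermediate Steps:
C(n) = -8 + n² + 6*n (C(n) = -4 + ((n² + 6*n) - 4) = -4 + (-4 + n² + 6*n) = -8 + n² + 6*n)
((C(6) + 22)*11)*(6*(5 + (1 - 1*6))) = (((-8 + 6² + 6*6) + 22)*11)*(6*(5 + (1 - 1*6))) = (((-8 + 36 + 36) + 22)*11)*(6*(5 + (1 - 6))) = ((64 + 22)*11)*(6*(5 - 5)) = (86*11)*(6*0) = 946*0 = 0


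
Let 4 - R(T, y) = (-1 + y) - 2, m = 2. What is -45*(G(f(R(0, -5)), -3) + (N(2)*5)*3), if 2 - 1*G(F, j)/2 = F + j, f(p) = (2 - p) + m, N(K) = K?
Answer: -2520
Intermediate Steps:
R(T, y) = 7 - y (R(T, y) = 4 - ((-1 + y) - 2) = 4 - (-3 + y) = 4 + (3 - y) = 7 - y)
f(p) = 4 - p (f(p) = (2 - p) + 2 = 4 - p)
G(F, j) = 4 - 2*F - 2*j (G(F, j) = 4 - 2*(F + j) = 4 + (-2*F - 2*j) = 4 - 2*F - 2*j)
-45*(G(f(R(0, -5)), -3) + (N(2)*5)*3) = -45*((4 - 2*(4 - (7 - 1*(-5))) - 2*(-3)) + (2*5)*3) = -45*((4 - 2*(4 - (7 + 5)) + 6) + 10*3) = -45*((4 - 2*(4 - 1*12) + 6) + 30) = -45*((4 - 2*(4 - 12) + 6) + 30) = -45*((4 - 2*(-8) + 6) + 30) = -45*((4 + 16 + 6) + 30) = -45*(26 + 30) = -45*56 = -2520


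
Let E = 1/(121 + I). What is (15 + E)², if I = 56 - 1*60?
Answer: 3083536/13689 ≈ 225.26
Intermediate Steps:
I = -4 (I = 56 - 60 = -4)
E = 1/117 (E = 1/(121 - 4) = 1/117 ≈ 0.0085470)
(15 + E)² = (15 + 1/117)² = (1756/117)² = 3083536/13689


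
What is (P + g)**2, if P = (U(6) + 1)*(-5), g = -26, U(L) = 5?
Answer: 3136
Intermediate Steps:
P = -30 (P = (5 + 1)*(-5) = 6*(-5) = -30)
(P + g)**2 = (-30 - 26)**2 = (-56)**2 = 3136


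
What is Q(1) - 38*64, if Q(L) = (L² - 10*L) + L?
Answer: -2440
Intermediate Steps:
Q(L) = L² - 9*L
Q(1) - 38*64 = 1*(-9 + 1) - 38*64 = 1*(-8) - 2432 = -8 - 2432 = -2440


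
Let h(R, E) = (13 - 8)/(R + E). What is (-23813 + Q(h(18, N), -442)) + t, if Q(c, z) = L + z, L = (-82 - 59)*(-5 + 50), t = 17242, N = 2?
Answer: -13358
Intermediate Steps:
L = -6345 (L = -141*45 = -6345)
h(R, E) = 5/(E + R)
Q(c, z) = -6345 + z
(-23813 + Q(h(18, N), -442)) + t = (-23813 + (-6345 - 442)) + 17242 = (-23813 - 6787) + 17242 = -30600 + 17242 = -13358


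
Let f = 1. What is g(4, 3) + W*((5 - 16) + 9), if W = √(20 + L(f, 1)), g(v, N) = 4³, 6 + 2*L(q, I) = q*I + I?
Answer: 64 - 6*√2 ≈ 55.515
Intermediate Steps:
L(q, I) = -3 + I/2 + I*q/2 (L(q, I) = -3 + (q*I + I)/2 = -3 + (I*q + I)/2 = -3 + (I + I*q)/2 = -3 + (I/2 + I*q/2) = -3 + I/2 + I*q/2)
g(v, N) = 64
W = 3*√2 (W = √(20 + (-3 + (½)*1 + (½)*1*1)) = √(20 + (-3 + ½ + ½)) = √(20 - 2) = √18 = 3*√2 ≈ 4.2426)
g(4, 3) + W*((5 - 16) + 9) = 64 + (3*√2)*((5 - 16) + 9) = 64 + (3*√2)*(-11 + 9) = 64 + (3*√2)*(-2) = 64 - 6*√2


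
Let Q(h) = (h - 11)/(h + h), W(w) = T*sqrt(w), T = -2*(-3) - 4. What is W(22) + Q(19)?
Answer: 4/19 + 2*sqrt(22) ≈ 9.5914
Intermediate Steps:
T = 2 (T = 6 - 4 = 2)
W(w) = 2*sqrt(w)
Q(h) = (-11 + h)/(2*h) (Q(h) = (-11 + h)/((2*h)) = (-11 + h)*(1/(2*h)) = (-11 + h)/(2*h))
W(22) + Q(19) = 2*sqrt(22) + (1/2)*(-11 + 19)/19 = 2*sqrt(22) + (1/2)*(1/19)*8 = 2*sqrt(22) + 4/19 = 4/19 + 2*sqrt(22)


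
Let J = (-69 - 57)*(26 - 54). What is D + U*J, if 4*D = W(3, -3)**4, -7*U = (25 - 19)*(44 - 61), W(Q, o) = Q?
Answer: 205713/4 ≈ 51428.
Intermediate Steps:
U = 102/7 (U = -(25 - 19)*(44 - 61)/7 = -6*(-17)/7 = -1/7*(-102) = 102/7 ≈ 14.571)
J = 3528 (J = -126*(-28) = 3528)
D = 81/4 (D = (1/4)*3**4 = (1/4)*81 = 81/4 ≈ 20.250)
D + U*J = 81/4 + (102/7)*3528 = 81/4 + 51408 = 205713/4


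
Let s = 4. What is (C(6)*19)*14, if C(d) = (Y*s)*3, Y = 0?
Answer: 0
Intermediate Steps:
C(d) = 0 (C(d) = (0*4)*3 = 0*3 = 0)
(C(6)*19)*14 = (0*19)*14 = 0*14 = 0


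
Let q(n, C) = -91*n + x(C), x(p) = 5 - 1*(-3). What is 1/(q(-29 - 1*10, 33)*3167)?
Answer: 1/11265019 ≈ 8.8770e-8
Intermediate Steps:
x(p) = 8 (x(p) = 5 + 3 = 8)
q(n, C) = 8 - 91*n (q(n, C) = -91*n + 8 = 8 - 91*n)
1/(q(-29 - 1*10, 33)*3167) = 1/(8 - 91*(-29 - 1*10)*3167) = (1/3167)/(8 - 91*(-29 - 10)) = (1/3167)/(8 - 91*(-39)) = (1/3167)/(8 + 3549) = (1/3167)/3557 = (1/3557)*(1/3167) = 1/11265019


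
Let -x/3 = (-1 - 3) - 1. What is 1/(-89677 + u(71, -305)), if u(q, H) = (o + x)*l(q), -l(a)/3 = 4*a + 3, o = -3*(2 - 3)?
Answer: -1/105175 ≈ -9.5080e-6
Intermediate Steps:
o = 3 (o = -3*(-1) = 3)
l(a) = -9 - 12*a (l(a) = -3*(4*a + 3) = -3*(3 + 4*a) = -9 - 12*a)
x = 15 (x = -3*((-1 - 3) - 1) = -3*(-4 - 1) = -3*(-5) = 15)
u(q, H) = -162 - 216*q (u(q, H) = (3 + 15)*(-9 - 12*q) = 18*(-9 - 12*q) = -162 - 216*q)
1/(-89677 + u(71, -305)) = 1/(-89677 + (-162 - 216*71)) = 1/(-89677 + (-162 - 15336)) = 1/(-89677 - 15498) = 1/(-105175) = -1/105175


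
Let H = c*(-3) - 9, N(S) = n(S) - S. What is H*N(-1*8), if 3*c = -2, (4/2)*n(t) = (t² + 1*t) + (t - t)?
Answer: -252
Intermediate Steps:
n(t) = t/2 + t²/2 (n(t) = ((t² + 1*t) + (t - t))/2 = ((t² + t) + 0)/2 = ((t + t²) + 0)/2 = (t + t²)/2 = t/2 + t²/2)
c = -⅔ (c = (⅓)*(-2) = -⅔ ≈ -0.66667)
N(S) = -S + S*(1 + S)/2 (N(S) = S*(1 + S)/2 - S = -S + S*(1 + S)/2)
H = -7 (H = -⅔*(-3) - 9 = 2 - 9 = -7)
H*N(-1*8) = -7*(-1*8)*(-1 - 1*8)/2 = -7*(-8)*(-1 - 8)/2 = -7*(-8)*(-9)/2 = -7*36 = -252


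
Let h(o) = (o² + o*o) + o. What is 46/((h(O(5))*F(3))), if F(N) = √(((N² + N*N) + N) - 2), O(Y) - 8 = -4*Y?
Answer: √19/114 ≈ 0.038236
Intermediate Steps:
O(Y) = 8 - 4*Y
h(o) = o + 2*o² (h(o) = (o² + o²) + o = 2*o² + o = o + 2*o²)
F(N) = √(-2 + N + 2*N²) (F(N) = √(((N² + N²) + N) - 2) = √((2*N² + N) - 2) = √((N + 2*N²) - 2) = √(-2 + N + 2*N²))
46/((h(O(5))*F(3))) = 46/((((8 - 4*5)*(1 + 2*(8 - 4*5)))*√(-2 + 3 + 2*3²))) = 46/((((8 - 20)*(1 + 2*(8 - 20)))*√(-2 + 3 + 2*9))) = 46/(((-12*(1 + 2*(-12)))*√(-2 + 3 + 18))) = 46/(((-12*(1 - 24))*√19)) = 46/(((-12*(-23))*√19)) = 46/((276*√19)) = 46*(√19/5244) = √19/114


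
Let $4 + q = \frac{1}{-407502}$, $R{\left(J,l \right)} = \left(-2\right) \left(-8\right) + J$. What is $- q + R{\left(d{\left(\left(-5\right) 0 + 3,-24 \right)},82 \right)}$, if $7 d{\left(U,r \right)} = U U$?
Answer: $\frac{60717805}{2852514} \approx 21.286$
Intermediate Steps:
$d{\left(U,r \right)} = \frac{U^{2}}{7}$ ($d{\left(U,r \right)} = \frac{U U}{7} = \frac{U^{2}}{7}$)
$R{\left(J,l \right)} = 16 + J$
$q = - \frac{1630009}{407502}$ ($q = -4 + \frac{1}{-407502} = -4 - \frac{1}{407502} = - \frac{1630009}{407502} \approx -4.0$)
$- q + R{\left(d{\left(\left(-5\right) 0 + 3,-24 \right)},82 \right)} = \left(-1\right) \left(- \frac{1630009}{407502}\right) + \left(16 + \frac{\left(\left(-5\right) 0 + 3\right)^{2}}{7}\right) = \frac{1630009}{407502} + \left(16 + \frac{\left(0 + 3\right)^{2}}{7}\right) = \frac{1630009}{407502} + \left(16 + \frac{3^{2}}{7}\right) = \frac{1630009}{407502} + \left(16 + \frac{1}{7} \cdot 9\right) = \frac{1630009}{407502} + \left(16 + \frac{9}{7}\right) = \frac{1630009}{407502} + \frac{121}{7} = \frac{60717805}{2852514}$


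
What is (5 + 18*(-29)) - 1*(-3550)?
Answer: 3033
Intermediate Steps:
(5 + 18*(-29)) - 1*(-3550) = (5 - 522) + 3550 = -517 + 3550 = 3033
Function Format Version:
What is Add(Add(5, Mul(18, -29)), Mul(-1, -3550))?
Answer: 3033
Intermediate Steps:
Add(Add(5, Mul(18, -29)), Mul(-1, -3550)) = Add(Add(5, -522), 3550) = Add(-517, 3550) = 3033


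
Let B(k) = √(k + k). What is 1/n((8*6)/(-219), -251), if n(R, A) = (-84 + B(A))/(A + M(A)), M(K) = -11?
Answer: 11004/3779 + 131*I*√502/3779 ≈ 2.9119 + 0.77669*I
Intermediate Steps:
B(k) = √2*√k (B(k) = √(2*k) = √2*√k)
n(R, A) = (-84 + √2*√A)/(-11 + A) (n(R, A) = (-84 + √2*√A)/(A - 11) = (-84 + √2*√A)/(-11 + A))
1/n((8*6)/(-219), -251) = 1/((-84 + √2*√(-251))/(-11 - 251)) = 1/((-84 + √2*(I*√251))/(-262)) = 1/(-(-84 + I*√502)/262) = 1/(42/131 - I*√502/262)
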